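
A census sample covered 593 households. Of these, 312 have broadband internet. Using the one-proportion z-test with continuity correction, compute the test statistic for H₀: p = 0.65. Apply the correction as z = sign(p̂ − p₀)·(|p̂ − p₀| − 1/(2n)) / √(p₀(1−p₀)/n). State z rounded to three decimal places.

z = -6.281

With x = 312 successes in n = 593, p̂ = 0.52614. p̂ − p₀ = -0.123862.
Continuity correction 1/(2n) = 1/1186 = 0.000843.
Corrected numerator: |-0.123862| − 0.000843 = 0.123019.
Under H₀, SE = √(p₀(1−p₀)/n) = √(0.65·0.35/593) = √0.000383642 = 0.019587.
z = −0.123019/0.019587 = -6.281.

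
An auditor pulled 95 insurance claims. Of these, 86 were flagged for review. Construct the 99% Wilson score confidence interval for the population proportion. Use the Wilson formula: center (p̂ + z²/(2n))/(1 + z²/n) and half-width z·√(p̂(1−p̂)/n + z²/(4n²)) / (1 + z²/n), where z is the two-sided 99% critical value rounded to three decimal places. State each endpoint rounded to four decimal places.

(0.7994, 0.9582)

Here p̂ = 86/95 = 0.90526 and z = 2.576 (z² = 6.635776).
Denominator 1 + z²/n = 1 + 6.635776/95 = 1.069850.
Adjusted center: (0.90526 + z²/(2n))/1.069850 = 0.87880.
Radicand: p̂(1−p̂)/n + z²/(4n²) = 0.000902756 + 0.000183817 = 0.001086573.
Half-width = z·√(radicand)/denom = 2.576·0.032963/1.069850 = 0.07937.
So the interval runs from 0.7994 to 0.9582.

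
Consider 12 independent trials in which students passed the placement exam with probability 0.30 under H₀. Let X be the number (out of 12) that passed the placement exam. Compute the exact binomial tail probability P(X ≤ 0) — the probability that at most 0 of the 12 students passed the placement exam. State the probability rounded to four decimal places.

P = 0.0138

X is binomial with n = 12 and p = 0.30.
P(X ≤ 0) = C(12,0)·0.30^0·0.70^12.
= 0.013841 = 0.0138.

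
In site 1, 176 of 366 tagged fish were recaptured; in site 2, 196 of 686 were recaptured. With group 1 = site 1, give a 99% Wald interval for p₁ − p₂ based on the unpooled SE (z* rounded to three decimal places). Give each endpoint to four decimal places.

(0.1145, 0.2758)

p̂₁ = 0.48087, p̂₂ = 0.28571, so the observed difference is 0.19516.
Unpooled SE = √(p̂₁(1−p̂₁)/n₁ + p̂₂(1−p̂₂)/n₂) = √(0.000682061 + 0.000297495) = 0.031298.
The 99% critical value is z* = 2.576. Margin of error = 0.08062.
Interval: 0.19516 ± 0.08062 → (0.1145, 0.2758).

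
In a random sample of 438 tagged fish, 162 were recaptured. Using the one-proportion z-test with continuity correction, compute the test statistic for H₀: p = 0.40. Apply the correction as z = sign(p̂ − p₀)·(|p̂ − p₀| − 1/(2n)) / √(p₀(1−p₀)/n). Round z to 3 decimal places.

The sample proportion is 162/438 = 0.36986. p̂ − p₀ = -0.030137.
1/(2n) = 0.001142.
Corrected numerator: |-0.030137| − 0.001142 = 0.028995.
Under H₀, SE = √(p₀(1−p₀)/n) = √(0.40·0.60/438) = √0.000547945 = 0.023408.
z = (−)0.028995/0.023408 = -1.239.

z = -1.239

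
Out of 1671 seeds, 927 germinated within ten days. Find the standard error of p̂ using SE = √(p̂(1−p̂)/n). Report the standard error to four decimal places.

The sample proportion is 927/1671 = 0.55476.
p̂(1−p̂) = 0.247001.
Dividing by n and taking the root: √0.000147816 = 0.0122.

SE = 0.0122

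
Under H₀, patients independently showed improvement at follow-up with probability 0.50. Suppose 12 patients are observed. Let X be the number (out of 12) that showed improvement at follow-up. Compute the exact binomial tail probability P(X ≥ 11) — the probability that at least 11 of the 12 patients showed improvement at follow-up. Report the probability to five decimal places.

P = 0.00317

X ~ Binomial(n=12, p=0.50).
P(X ≥ 11) = C(12,11)·0.50^11·0.50^1 + C(12,12)·0.50^12·0.50^0.
= 0.002930 + 0.000244 = 0.00317.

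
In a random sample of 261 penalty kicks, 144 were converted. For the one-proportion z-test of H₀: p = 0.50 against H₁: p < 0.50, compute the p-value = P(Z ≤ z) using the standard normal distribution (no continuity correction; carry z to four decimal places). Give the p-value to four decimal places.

p̂ = 144/261 = 0.55172.
Null standard error: √(0.50·0.50/261) = √0.000957854 = 0.030949.
z = (p̂ − p₀)/SE = (144/261 − 0.50)/0.030949 ≈ 1.6713.
From the standard normal, P(Z ≤ z) = 0.9527.

p-value = 0.9527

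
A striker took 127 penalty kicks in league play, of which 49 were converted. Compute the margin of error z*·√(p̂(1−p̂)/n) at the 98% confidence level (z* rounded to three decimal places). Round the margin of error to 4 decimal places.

The sample proportion is 49/127 = 0.38583.
SE = √(p̂(1−p̂)/n) = √(0.236964/127) = 0.043196.
The 98% critical value is z* = 2.326.
Margin of error = z*·SE = 2.326 × 0.043196 = 0.1005.

ME = 0.1005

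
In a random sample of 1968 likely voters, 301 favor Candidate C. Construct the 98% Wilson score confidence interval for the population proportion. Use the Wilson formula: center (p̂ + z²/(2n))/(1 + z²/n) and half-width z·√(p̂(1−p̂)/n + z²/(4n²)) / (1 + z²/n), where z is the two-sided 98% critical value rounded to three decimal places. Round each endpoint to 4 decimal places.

Here p̂ = 301/1968 = 0.15295 and z = 2.326 (z² = 5.410276).
1 + z²/n = 1.002749.
Center = (0.15295 + 0.001375)/1.002749 = 0.15390.
Radicand: p̂(1−p̂)/n + z²/(4n²) = 0.000065830 + 0.000000349 = 0.000066179.
Half-width = 2.326·√0.000066179/1.002749 = 0.01887.
Interval: 0.15390 ± 0.01887 → (0.1350, 0.1728).

(0.1350, 0.1728)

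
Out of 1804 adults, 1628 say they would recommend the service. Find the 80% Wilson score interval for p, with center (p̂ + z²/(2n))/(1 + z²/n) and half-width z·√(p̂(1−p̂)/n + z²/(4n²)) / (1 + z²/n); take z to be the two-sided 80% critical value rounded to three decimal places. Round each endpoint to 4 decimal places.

Here p̂ = 1628/1804 = 0.90244 and z = 1.282 (z² = 1.643524).
1 + z²/n = 1.000911.
Center = (0.90244 + 0.000456)/1.000911 = 0.90207.
Radicand: p̂(1−p̂)/n + z²/(4n²) = 0.000048804 + 0.000000126 = 0.000048930.
Half-width = 1.282·√0.000048930/1.000911 = 0.00896.
So the interval runs from 0.8931 to 0.9110.

(0.8931, 0.9110)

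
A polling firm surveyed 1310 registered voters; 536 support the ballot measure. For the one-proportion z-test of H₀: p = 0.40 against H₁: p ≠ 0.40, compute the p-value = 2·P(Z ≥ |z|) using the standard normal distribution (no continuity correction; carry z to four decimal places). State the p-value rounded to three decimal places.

p-value = 0.499

With x = 536 successes in n = 1310, p̂ = 0.40916.
Null standard error: √(0.40·0.60/1310) = √0.000183206 = 0.013535.
z = (p̂ − p₀)/SE = (536/1310 − 0.40)/0.013535 ≈ 0.6768.
p-value = 2·P(Z ≥ |z|) with z = 0.6768 → 0.499.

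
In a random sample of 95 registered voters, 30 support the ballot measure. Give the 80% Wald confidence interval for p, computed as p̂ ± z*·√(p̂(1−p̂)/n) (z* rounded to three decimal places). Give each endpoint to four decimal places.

(0.2547, 0.3769)

With x = 30 successes in n = 95, p̂ = 0.31579.
SE = √(p̂(1−p̂)/n) = √(0.216066/95) = 0.047691.
The 80% critical value is z* = 1.282.
Margin of error: 1.282 × 0.047691 = 0.06114.
So the interval runs from 0.2547 to 0.3769.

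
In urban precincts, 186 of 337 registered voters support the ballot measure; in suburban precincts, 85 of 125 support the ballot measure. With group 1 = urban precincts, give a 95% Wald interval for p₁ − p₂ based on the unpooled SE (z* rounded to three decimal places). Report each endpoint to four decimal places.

(-0.2256, -0.0306)

p̂₁ = 186/337 = 0.55193, p̂₂ = 85/125 = 0.68000; p̂₁ − p̂₂ = -0.12807.
SE = √(0.000733838 + 0.001740800) = √0.002474638 = 0.049746.
The 95% critical value is z* = 1.960. Margin of error = 0.09750.
CI: -0.12807 ± 0.09750 = (-0.2256, -0.0306).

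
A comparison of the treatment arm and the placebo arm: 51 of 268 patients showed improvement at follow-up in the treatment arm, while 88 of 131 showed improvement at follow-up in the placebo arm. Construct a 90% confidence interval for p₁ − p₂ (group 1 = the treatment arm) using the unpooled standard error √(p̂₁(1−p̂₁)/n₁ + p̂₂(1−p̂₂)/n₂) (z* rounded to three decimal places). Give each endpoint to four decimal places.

(-0.5596, -0.4033)

p̂₁ = 51/268 = 0.19030, p̂₂ = 88/131 = 0.67176; p̂₁ − p̂₂ = -0.48146.
SE = √(0.000574944 + 0.001683206) = √0.002258150 = 0.047520.
The 90% critical value is z* = 1.645. Margin of error = 0.07817.
So the interval runs from -0.5596 to -0.4033.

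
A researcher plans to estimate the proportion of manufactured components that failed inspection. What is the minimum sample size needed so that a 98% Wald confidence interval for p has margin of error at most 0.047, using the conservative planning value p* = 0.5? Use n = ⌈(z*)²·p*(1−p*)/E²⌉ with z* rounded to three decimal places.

The 98% critical value is z* = 2.326.
p*(1−p*) = 0.2500.
Required n before rounding: 5.410276 × 0.2500 / 0.047² = 612.299.
⌈612.299⌉ = 613.

n = 613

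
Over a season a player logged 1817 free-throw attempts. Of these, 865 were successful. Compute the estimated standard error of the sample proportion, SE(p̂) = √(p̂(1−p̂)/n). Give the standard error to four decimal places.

SE = 0.0117

p̂ = 865/1817 = 0.47606.
p̂(1−p̂) = 0.249427.
Dividing by n and taking the root: √0.000137274 = 0.0117.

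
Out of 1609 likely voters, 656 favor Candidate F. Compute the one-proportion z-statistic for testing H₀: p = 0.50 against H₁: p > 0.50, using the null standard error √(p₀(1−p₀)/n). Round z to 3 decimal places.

z = -7.404

Sample proportion p̂ = 656/1609 = 0.40771.
SE₀ = √(0.50·0.50/1609) = 0.012465.
z = (p̂ − p₀)/SE = (0.40771 − 0.50)/0.012465 = -7.404.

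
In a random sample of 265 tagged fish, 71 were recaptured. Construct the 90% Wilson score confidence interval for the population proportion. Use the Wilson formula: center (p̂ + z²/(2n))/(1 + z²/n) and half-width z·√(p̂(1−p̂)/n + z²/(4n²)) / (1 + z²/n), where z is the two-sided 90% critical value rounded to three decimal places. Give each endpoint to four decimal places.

p̂ = 71/265 = 0.26792; z = 1.645, so z² = 2.706025.
1 + z²/n = 1.010211.
Adjusted center: (0.26792 + z²/(2n))/1.010211 = 0.27027.
Radicand: p̂(1−p̂)/n + z²/(4n²) = 0.000740155 + 0.000009633 = 0.000749788.
Half-width = 1.645·√0.000749788/1.010211 = 0.04459.
CI: 0.27027 ± 0.04459 = (0.2257, 0.3149).

(0.2257, 0.3149)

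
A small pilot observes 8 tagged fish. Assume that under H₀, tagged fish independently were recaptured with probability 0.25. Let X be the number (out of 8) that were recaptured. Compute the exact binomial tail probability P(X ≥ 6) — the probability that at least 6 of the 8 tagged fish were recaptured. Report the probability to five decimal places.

X ~ Binomial(n=8, p=0.25).
P(X ≥ 6) = C(8,6)·0.25^6·0.75^2 + C(8,7)·0.25^7·0.75^1 + C(8,8)·0.25^8·0.75^0.
= 0.003845 + 0.000366 + 0.000015 = 0.00423.

P = 0.00423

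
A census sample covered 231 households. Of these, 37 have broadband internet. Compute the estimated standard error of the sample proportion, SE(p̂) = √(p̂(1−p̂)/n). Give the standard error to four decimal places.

SE = 0.0241

p̂ = 37/231 = 0.16017.
p̂(1−p̂) = 0.134516.
SE = √(0.134516/231) = √0.000582320 = 0.0241.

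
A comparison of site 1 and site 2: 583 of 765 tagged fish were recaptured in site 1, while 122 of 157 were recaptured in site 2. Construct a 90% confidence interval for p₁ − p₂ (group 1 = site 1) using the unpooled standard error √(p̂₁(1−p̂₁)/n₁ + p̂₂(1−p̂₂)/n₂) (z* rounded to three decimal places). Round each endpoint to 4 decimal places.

p̂₁ = 0.76209, p̂₂ = 0.77707, so the observed difference is -0.01498.
Unpooled SE = √(p̂₁(1−p̂₁)/n₁ + p̂₂(1−p̂₂)/n₂) = √(0.000237004 + 0.001103390) = 0.036611.
For 90% confidence, z* = 1.645. Margin of error = 0.06023.
So the interval runs from -0.0752 to 0.0452.

(-0.0752, 0.0452)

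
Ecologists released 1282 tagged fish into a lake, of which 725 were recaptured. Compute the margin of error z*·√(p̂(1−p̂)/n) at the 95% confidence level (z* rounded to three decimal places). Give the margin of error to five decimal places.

ME = 0.02713

The sample proportion is 725/1282 = 0.56552.
Standard error of p̂: √(0.245707/1282) = √0.000191659 = 0.013844.
z* = 1.960 at the 95% level.
ME = 1.960·0.013844 = 0.02713.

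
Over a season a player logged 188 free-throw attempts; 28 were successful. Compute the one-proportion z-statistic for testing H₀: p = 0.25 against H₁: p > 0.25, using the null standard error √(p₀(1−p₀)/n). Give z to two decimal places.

Sample proportion p̂ = 28/188 = 0.14894.
Under H₀, SE = √(p₀(1−p₀)/n) = √(0.25·0.75/188) = √0.000997340 = 0.031581.
Test statistic: z = -0.10106/0.031581 = -3.20.

z = -3.20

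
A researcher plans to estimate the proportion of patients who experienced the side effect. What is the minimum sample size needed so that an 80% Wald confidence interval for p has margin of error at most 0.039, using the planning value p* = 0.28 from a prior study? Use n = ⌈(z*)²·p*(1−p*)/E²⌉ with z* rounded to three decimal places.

z* = 1.282 at the 80% level.
p*(1−p*) = 0.2016.
(z*)²·p*(1−p*)/E² = 1.643524·0.2016/0.001521 = 217.840.
Rounding up, n = 218.

n = 218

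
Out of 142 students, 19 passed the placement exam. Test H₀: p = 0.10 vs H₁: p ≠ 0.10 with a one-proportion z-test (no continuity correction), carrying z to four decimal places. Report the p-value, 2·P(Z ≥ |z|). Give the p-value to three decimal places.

p-value = 0.179

The sample proportion is 19/142 = 0.13380.
Under H₀, SE = √(p₀(1−p₀)/n) = √(0.10·0.90/142) = √0.000633803 = 0.025175.
z = (p̂ − p₀)/SE = (19/142 − 0.10)/0.025175 ≈ 1.3427.
From the standard normal, 2·P(Z ≥ |z|) = 0.179.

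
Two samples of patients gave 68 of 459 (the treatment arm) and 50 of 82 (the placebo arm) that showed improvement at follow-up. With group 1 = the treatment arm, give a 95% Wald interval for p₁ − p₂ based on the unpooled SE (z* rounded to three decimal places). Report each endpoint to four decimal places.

(-0.5721, -0.3511)

p̂₁ = 68/459 = 0.14815, p̂₂ = 50/82 = 0.60976; p̂₁ − p̂₂ = -0.46161.
SE = √(0.000274946 + 0.002901873) = √0.003176819 = 0.056363.
The 95% critical value is z* = 1.960. Margin = 1.960·0.056363 = 0.11047.
So the interval runs from -0.5721 to -0.3511.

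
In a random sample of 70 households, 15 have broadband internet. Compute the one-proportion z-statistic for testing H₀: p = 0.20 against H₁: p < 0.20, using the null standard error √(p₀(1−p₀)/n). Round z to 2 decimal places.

With x = 15 successes in n = 70, p̂ = 0.21429.
Null standard error: √(0.20·0.80/70) = √0.002285714 = 0.047809.
z = (0.21429 − 0.20)/0.047809 = 0.01429/0.047809 = 0.30.

z = 0.30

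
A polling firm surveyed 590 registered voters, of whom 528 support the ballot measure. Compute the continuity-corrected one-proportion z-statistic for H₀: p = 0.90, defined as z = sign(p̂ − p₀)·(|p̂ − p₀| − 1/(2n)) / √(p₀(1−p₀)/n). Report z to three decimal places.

p̂ = 528/590 = 0.89492. p̂ − p₀ = -0.005085.
1/(2n) = 0.000847.
Corrected numerator: |-0.005085| − 0.000847 = 0.004238.
Under H₀, SE = √(p₀(1−p₀)/n) = √(0.90·0.10/590) = √0.000152542 = 0.012351.
z = (−)0.004238/0.012351 = -0.343.

z = -0.343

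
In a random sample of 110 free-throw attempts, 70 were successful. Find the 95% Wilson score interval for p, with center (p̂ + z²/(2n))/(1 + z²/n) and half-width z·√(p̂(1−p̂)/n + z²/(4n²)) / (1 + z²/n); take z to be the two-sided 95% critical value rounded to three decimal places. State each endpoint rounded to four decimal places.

p̂ = 70/110 = 0.63636; z = 1.960, so z² = 3.841600.
Denominator 1 + z²/n = 1 + 3.841600/110 = 1.034924.
Adjusted center: (0.63636 + z²/(2n))/1.034924 = 0.63176.
Radicand: p̂(1−p̂)/n + z²/(4n²) = 0.002103681 + 0.000079372 = 0.002183053.
Half-width = 1.960·√0.002183053/1.034924 = 0.08849.
So the interval runs from 0.5433 to 0.7202.

(0.5433, 0.7202)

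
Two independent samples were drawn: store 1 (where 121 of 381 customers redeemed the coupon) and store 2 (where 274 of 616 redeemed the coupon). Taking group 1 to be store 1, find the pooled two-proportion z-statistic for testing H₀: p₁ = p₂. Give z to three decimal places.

z = -3.991

Sample proportions: p̂₁ = 121/381 = 0.31759 and p̂₂ = 274/616 = 0.44481.
Pooled p̂ = (121+274)/(381+616) = 395/997 = 0.39619.
SE = √[p̂(1−p̂)(1/n₁+1/n₂)] = √[0.39619·0.60381·(1/381+1/616)] ≈ 0.031878.
z = -0.12722/0.031878 = -3.991.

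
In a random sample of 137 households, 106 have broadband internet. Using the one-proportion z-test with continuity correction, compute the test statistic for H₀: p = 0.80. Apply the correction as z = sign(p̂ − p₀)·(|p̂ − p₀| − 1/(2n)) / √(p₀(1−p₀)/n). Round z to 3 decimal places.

z = -0.662

The sample proportion is 106/137 = 0.77372. p̂ − p₀ = -0.026277.
Continuity correction 1/(2n) = 1/274 = 0.003650.
Corrected numerator: |-0.026277| − 0.003650 = 0.022627.
SE₀ = √(0.80·0.20/137) = 0.034174.
z = (−)0.022627/0.034174 = -0.662.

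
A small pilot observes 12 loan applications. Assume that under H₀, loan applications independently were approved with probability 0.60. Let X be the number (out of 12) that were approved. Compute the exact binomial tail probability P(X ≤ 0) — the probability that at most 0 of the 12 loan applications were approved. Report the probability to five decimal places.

X ~ Binomial(n=12, p=0.60).
P(X ≤ 0) = C(12,0)·0.60^0·0.40^12.
= 0.000017 = 0.00002.

P = 0.00002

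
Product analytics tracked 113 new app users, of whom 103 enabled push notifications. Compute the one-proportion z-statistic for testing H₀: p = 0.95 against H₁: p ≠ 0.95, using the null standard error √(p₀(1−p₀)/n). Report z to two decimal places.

z = -1.88

The sample proportion is 103/113 = 0.91150.
Under H₀, SE = √(p₀(1−p₀)/n) = √(0.95·0.05/113) = √0.000420354 = 0.020503.
z = (0.91150 − 0.95)/0.020503 = -0.03850/0.020503 = -1.88.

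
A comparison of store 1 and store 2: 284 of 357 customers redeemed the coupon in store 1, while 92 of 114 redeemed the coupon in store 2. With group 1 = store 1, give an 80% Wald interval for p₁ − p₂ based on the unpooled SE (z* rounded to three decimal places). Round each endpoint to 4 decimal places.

(-0.0662, 0.0432)

p̂₁ = 0.79552, p̂₂ = 0.80702, so the observed difference is -0.01150.
SE = √(0.000455655 + 0.001366142) = √0.001821797 = 0.042683.
z* = 1.282 at the 80% level. Margin of error = 0.05472.
Interval: -0.01150 ± 0.05472 → (-0.0662, 0.0432).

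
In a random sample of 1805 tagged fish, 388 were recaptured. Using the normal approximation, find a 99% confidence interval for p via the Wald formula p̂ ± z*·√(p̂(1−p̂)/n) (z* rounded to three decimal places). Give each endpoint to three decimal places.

The sample proportion is 388/1805 = 0.21496.
SE = √(p̂(1−p̂)/n) = √(0.168751/1805) = 0.009669.
The 99% critical value is z* = 2.576.
Margin of error: 2.576 × 0.009669 = 0.02491.
CI: 0.21496 ± 0.02491 = (0.190, 0.240).

(0.190, 0.240)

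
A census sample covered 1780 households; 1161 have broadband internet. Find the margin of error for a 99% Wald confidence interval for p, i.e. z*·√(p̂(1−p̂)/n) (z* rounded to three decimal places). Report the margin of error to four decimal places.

ME = 0.0291

With x = 1161 successes in n = 1780, p̂ = 0.65225.
SE = √(p̂(1−p̂)/n) = √(0.226821/1780) = 0.011288.
For 99% confidence, z* = 2.576.
ME = 2.576·0.011288 = 0.0291.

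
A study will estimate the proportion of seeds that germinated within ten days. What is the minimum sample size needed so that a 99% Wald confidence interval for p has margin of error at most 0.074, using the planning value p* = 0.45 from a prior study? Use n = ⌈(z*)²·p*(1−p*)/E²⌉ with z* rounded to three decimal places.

The 99% critical value is z* = 2.576.
p*(1−p*) = 0.2475.
Required n before rounding: 6.635776 × 0.2475 / 0.074² = 299.919.
⌈299.919⌉ = 300.

n = 300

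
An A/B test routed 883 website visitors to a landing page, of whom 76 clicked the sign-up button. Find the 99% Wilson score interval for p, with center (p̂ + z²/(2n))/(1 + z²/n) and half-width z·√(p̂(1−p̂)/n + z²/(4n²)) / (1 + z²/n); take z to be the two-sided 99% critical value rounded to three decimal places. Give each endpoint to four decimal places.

p̂ = 76/883 = 0.08607; z = 2.576, so z² = 6.635776.
Denominator 1 + z²/n = 1 + 6.635776/883 = 1.007515.
Center = (0.08607 + 0.003758)/1.007515 = 0.08916.
Radicand: p̂(1−p̂)/n + z²/(4n²) = 0.000089085 + 0.000002128 = 0.000091213.
Half-width = 2.576·√0.000091213/1.007515 = 0.02442.
So the interval runs from 0.0647 to 0.1136.

(0.0647, 0.1136)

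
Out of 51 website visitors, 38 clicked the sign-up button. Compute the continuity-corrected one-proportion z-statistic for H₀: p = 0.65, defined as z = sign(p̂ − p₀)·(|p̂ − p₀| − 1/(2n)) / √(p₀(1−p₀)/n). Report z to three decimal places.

z = 1.277

The sample proportion is 38/51 = 0.74510. p̂ − p₀ = 0.095098.
Continuity correction 1/(2n) = 1/102 = 0.009804.
Corrected numerator: |0.095098| − 0.009804 = 0.085294.
Under H₀, SE = √(p₀(1−p₀)/n) = √(0.65·0.35/51) = √0.004460784 = 0.066789.
z = (+)0.085294/0.066789 = 1.277.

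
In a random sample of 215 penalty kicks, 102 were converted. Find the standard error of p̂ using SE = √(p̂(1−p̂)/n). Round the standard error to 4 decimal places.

SE = 0.0341

With x = 102 successes in n = 215, p̂ = 0.47442.
p̂(1−p̂) = 0.47442·0.52558 = 0.249346.
SE = √(0.249346/215) = √0.001159749 = 0.0341.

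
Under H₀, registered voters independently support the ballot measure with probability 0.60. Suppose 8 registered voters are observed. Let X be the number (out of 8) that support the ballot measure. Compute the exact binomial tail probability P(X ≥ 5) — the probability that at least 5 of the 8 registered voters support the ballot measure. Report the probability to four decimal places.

X ~ Binomial(n=8, p=0.60).
P(X ≥ 5) = C(8,5)·0.60^5·0.40^3 + C(8,6)·0.60^6·0.40^2 + C(8,7)·0.60^7·0.40^1 + C(8,8)·0.60^8·0.40^0.
= 0.278692 + 0.209019 + 0.089580 + 0.016796 = 0.5941.

P = 0.5941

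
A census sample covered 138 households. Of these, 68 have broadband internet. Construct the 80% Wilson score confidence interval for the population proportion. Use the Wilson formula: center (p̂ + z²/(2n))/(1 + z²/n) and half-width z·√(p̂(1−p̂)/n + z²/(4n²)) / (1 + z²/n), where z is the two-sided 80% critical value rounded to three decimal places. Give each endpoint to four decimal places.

(0.4386, 0.5471)

Here p̂ = 68/138 = 0.49275 and z = 1.282 (z² = 1.643524).
Denominator 1 + z²/n = 1 + 1.643524/138 = 1.011910.
Center = (0.49275 + 0.005955)/1.011910 = 0.49284.
Radicand: p̂(1−p̂)/n + z²/(4n²) = 0.001811214 + 0.000021575 = 0.001832789.
Half-width = 1.282·√0.001832789/1.011910 = 0.05424.
Interval: 0.49284 ± 0.05424 → (0.4386, 0.5471).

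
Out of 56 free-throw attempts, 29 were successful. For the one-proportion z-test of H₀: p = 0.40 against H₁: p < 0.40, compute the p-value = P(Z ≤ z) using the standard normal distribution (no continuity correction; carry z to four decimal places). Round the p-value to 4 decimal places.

With x = 29 successes in n = 56, p̂ = 0.51786.
Under H₀, SE = √(p₀(1−p₀)/n) = √(0.40·0.60/56) = √0.004285714 = 0.065465.
Test statistic (full precision, shown to 4 dp): z = (29/56 − 0.40)/SE₀ ≈ 1.8003.
p-value = P(Z ≤ z) with z = 1.8003 → 0.9641.

p-value = 0.9641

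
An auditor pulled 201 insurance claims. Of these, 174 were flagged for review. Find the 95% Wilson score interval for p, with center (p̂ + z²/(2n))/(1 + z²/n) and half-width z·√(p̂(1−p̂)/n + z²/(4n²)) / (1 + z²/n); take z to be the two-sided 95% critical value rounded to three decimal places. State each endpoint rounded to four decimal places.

(0.8116, 0.9060)

Here p̂ = 174/201 = 0.86567 and z = 1.960 (z² = 3.841600).
Denominator 1 + z²/n = 1 + 3.841600/201 = 1.019112.
Center = (0.86567 + 0.009556)/1.019112 = 0.85881.
Radicand: p̂(1−p̂)/n + z²/(4n²) = 0.000578529 + 0.000023772 = 0.000602301.
Half-width = 1.960·√0.000602301/1.019112 = 0.04720.
CI: 0.85881 ± 0.04720 = (0.8116, 0.9060).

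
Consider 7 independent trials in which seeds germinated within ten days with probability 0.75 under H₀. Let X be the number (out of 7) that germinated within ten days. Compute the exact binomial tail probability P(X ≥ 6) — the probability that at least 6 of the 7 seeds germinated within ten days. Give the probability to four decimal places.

X is binomial with n = 7 and p = 0.75.
P(X ≥ 6) = C(7,6)·0.75^6·0.25^1 + C(7,7)·0.75^7·0.25^0.
= 0.311462 + 0.133484 = 0.4449.

P = 0.4449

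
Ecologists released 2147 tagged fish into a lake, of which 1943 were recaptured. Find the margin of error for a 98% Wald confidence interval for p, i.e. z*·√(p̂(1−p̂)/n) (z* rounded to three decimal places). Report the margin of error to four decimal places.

ME = 0.0147

The sample proportion is 1943/2147 = 0.90498.
SE = √(p̂(1−p̂)/n) = √(0.085988/2147) = 0.006329.
For 98% confidence, z* = 2.326.
Margin of error = z*·SE = 2.326 × 0.006329 = 0.0147.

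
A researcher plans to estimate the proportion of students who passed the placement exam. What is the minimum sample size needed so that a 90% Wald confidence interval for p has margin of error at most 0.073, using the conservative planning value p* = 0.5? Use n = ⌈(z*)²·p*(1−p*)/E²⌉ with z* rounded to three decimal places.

z* = 1.645 at the 90% level.
p*(1−p*) = 0.2500.
Required n before rounding: 2.706025 × 0.2500 / 0.073² = 126.948.
Rounding up, n = 127.

n = 127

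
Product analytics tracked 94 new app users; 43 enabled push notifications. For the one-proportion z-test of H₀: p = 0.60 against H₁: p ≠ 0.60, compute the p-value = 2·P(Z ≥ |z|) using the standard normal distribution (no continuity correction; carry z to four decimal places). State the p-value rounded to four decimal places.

p̂ = 43/94 = 0.45745.
Under H₀, SE = √(p₀(1−p₀)/n) = √(0.60·0.40/94) = √0.002553191 = 0.050529.
Test statistic (full precision, shown to 4 dp): z = (43/94 − 0.60)/SE₀ ≈ -2.8212.
p-value = 2·P(Z ≥ |z|) with z = -2.8212 → 0.0048.

p-value = 0.0048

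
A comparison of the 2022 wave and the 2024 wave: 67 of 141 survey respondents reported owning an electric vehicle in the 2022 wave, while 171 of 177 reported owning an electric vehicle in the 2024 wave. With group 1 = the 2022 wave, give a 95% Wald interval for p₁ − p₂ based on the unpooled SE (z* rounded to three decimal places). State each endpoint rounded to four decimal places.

(-0.5776, -0.4043)

p̂₁ = 0.47518, p̂₂ = 0.96610, so the observed difference is -0.49092.
Unpooled SE = √(p̂₁(1−p̂₁)/n₁ + p̂₂(1−p̂₂)/n₂) = √(0.001768680 + 0.000185024) = 0.044201.
z* = 1.960 at the 95% level. Margin of error = 0.08663.
So the interval runs from -0.5776 to -0.4043.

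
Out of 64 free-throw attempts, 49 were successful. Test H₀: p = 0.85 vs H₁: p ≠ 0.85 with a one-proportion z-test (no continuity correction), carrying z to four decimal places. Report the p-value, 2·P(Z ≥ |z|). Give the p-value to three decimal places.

p-value = 0.059

p̂ = 49/64 = 0.76562.
Under H₀, SE = √(p₀(1−p₀)/n) = √(0.85·0.15/64) = √0.001992188 = 0.044634.
Test statistic (full precision, shown to 4 dp): z = (49/64 − 0.85)/SE₀ ≈ -1.8904.
From the standard normal, 2·P(Z ≥ |z|) = 0.059.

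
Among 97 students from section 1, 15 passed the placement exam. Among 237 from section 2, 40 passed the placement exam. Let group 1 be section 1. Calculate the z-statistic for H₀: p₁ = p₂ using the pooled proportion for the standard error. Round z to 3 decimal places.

z = -0.316

p̂₁ = 15/97 = 0.15464, p̂₂ = 40/237 = 0.16878.
Pooled p̂ = (15+40)/(97+237) = 55/334 = 0.16467.
SE = √[p̂(1−p̂)(1/n₁+1/n₂)] = √[0.16467·0.83533·(1/97+1/237)] ≈ 0.044704.
z = (p̂₁ − p̂₂)/SE = (0.15464 − 0.16878)/0.044704 = -0.01414/0.044704 = -0.316.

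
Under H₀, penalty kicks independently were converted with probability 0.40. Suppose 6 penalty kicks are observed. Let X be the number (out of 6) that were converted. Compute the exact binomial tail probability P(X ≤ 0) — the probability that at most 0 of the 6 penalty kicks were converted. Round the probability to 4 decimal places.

P = 0.0467

X is binomial with n = 6 and p = 0.40.
P(X ≤ 0) = C(6,0)·0.40^0·0.60^6.
= 0.046656 = 0.0467.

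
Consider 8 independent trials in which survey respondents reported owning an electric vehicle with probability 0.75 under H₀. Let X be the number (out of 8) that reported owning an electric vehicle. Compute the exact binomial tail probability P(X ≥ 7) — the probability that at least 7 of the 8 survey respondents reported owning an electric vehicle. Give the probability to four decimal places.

X is binomial with n = 8 and p = 0.75.
P(X ≥ 7) = C(8,7)·0.75^7·0.25^1 + C(8,8)·0.75^8·0.25^0.
= 0.266968 + 0.100113 = 0.3671.

P = 0.3671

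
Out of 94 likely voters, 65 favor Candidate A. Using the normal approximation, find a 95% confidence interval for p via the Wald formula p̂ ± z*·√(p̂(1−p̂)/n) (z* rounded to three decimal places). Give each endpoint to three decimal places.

(0.598, 0.785)

Sample proportion p̂ = 65/94 = 0.69149.
Standard error of p̂: √(0.213332/94) = √0.002269487 = 0.047639.
z* = 1.960 at the 95% level.
Margin of error: 1.960 × 0.047639 = 0.09337.
Interval: 0.69149 ± 0.09337 → (0.598, 0.785).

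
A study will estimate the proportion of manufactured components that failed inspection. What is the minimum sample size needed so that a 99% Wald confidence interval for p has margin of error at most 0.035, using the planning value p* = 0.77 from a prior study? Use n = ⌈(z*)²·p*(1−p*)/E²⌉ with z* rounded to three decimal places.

n = 960

For 99% confidence, z* = 2.576.
p*(1−p*) = 0.77·0.23 = 0.1771.
(z*)²·p*(1−p*)/E² = 6.635776·0.1771/0.001225 = 959.344.
Rounding up, n = 960.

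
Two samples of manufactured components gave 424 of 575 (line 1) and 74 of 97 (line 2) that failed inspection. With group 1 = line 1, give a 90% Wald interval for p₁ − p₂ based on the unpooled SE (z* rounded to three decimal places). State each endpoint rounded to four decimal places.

(-0.1027, 0.0517)

p̂₁ = 0.73739, p̂₂ = 0.76289, so the observed difference is -0.02550.
Unpooled SE = √(p̂₁(1−p̂₁)/n₁ + p̂₂(1−p̂₂)/n₂) = √(0.000336775 + 0.001864852) = 0.046921.
z* = 1.645 at the 90% level. Margin of error = 0.07719.
CI: -0.02550 ± 0.07719 = (-0.1027, 0.0517).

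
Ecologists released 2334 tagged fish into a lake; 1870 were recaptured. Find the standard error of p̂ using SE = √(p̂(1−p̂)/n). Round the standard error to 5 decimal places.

Sample proportion p̂ = 1870/2334 = 0.80120.
p̂(1−p̂) = 0.159279.
SE = √(0.159279/2334) = 0.00826.

SE = 0.00826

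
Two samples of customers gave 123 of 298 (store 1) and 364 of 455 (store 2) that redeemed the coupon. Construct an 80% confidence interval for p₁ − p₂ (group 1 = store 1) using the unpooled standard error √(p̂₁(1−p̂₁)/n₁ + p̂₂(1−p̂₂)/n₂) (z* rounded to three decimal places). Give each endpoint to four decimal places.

(-0.4310, -0.3435)

p̂₁ = 123/298 = 0.41275, p̂₂ = 364/455 = 0.80000; p̂₁ − p̂₂ = -0.38725.
Unpooled SE = √(p̂₁(1−p̂₁)/n₁ + p̂₂(1−p̂₂)/n₂) = √(0.000813382 + 0.000351648) = 0.034133.
For 80% confidence, z* = 1.282. Margin of error = 0.04376.
So the interval runs from -0.4310 to -0.3435.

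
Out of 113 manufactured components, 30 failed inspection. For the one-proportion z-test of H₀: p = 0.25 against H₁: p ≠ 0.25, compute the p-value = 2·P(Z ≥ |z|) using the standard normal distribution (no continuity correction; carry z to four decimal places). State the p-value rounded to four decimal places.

p̂ = 30/113 = 0.26549.
Under H₀, SE = √(p₀(1−p₀)/n) = √(0.25·0.75/113) = √0.001659292 = 0.040734.
Test statistic (full precision, shown to 4 dp): z = (30/113 − 0.25)/SE₀ ≈ 0.3802.
p-value = 2·P(Z ≥ |z|) with z = 0.3802 → 0.7038.

p-value = 0.7038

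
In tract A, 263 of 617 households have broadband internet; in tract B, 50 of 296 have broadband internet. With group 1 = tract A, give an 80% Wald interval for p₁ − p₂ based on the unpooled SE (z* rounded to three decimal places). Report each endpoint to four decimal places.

p̂₁ = 0.42626, p̂₂ = 0.16892, so the observed difference is 0.25734.
Unpooled SE = √(p̂₁(1−p̂₁)/n₁ + p̂₂(1−p̂₂)/n₂) = √(0.000396373 + 0.000474275) = 0.029507.
z* = 1.282 at the 80% level. Margin of error = 0.03783.
Interval: 0.25734 ± 0.03783 → (0.2195, 0.2952).

(0.2195, 0.2952)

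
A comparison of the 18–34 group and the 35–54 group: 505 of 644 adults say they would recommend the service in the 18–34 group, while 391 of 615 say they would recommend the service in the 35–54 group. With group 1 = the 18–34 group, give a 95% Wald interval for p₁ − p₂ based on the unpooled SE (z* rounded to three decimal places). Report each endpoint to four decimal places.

(0.0988, 0.1979)

p̂₁ = 505/644 = 0.78416, p̂₂ = 391/615 = 0.63577; p̂₁ − p̂₂ = 0.14839.
SE = √(0.000262814 + 0.000376530) = √0.000639344 = 0.025285.
z* = 1.960 at the 95% level. Margin of error = 0.04956.
CI: 0.14839 ± 0.04956 = (0.0988, 0.1979).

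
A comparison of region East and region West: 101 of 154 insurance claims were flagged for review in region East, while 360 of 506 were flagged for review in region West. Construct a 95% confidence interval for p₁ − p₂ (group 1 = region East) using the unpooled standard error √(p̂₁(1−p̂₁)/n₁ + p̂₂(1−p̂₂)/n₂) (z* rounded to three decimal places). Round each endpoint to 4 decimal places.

(-0.1404, 0.0292)

p̂₁ = 0.65584, p̂₂ = 0.71146, so the observed difference is -0.05562.
Unpooled SE = √(p̂₁(1−p̂₁)/n₁ + p̂₂(1−p̂₂)/n₂) = √(0.001465666 + 0.000405699) = 0.043259.
For 95% confidence, z* = 1.960. Margin = 1.960·0.043259 = 0.08479.
So the interval runs from -0.1404 to 0.0292.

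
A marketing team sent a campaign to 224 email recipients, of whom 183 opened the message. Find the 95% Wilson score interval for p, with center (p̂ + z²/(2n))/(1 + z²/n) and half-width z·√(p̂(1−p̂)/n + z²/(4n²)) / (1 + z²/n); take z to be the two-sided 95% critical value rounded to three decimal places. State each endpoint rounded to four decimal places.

(0.7611, 0.8621)

p̂ = 183/224 = 0.81696; z = 1.960, so z² = 3.841600.
Denominator 1 + z²/n = 1 + 3.841600/224 = 1.017150.
Center = (0.81696 + 0.008575)/1.017150 = 0.81162.
Radicand: p̂(1−p̂)/n + z²/(4n²) = 0.000667561 + 0.000019141 = 0.000686702.
Half-width = 1.960·√0.000686702/1.017150 = 0.05050.
So the interval runs from 0.7611 to 0.8621.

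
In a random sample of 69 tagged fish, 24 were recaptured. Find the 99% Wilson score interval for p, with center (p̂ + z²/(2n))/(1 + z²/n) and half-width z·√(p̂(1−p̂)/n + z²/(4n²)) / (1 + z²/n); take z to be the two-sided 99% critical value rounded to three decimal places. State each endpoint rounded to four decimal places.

p̂ = 24/69 = 0.34783; z = 2.576, so z² = 6.635776.
1 + z²/n = 1.096171.
Adjusted center: (0.34783 + z²/(2n))/1.096171 = 0.36118.
Radicand: p̂(1−p̂)/n + z²/(4n²) = 0.003287581 + 0.000348444 = 0.003636025.
Half-width = 2.576·√0.003636025/1.096171 = 0.14170.
CI: 0.36118 ± 0.14170 = (0.2195, 0.5029).

(0.2195, 0.5029)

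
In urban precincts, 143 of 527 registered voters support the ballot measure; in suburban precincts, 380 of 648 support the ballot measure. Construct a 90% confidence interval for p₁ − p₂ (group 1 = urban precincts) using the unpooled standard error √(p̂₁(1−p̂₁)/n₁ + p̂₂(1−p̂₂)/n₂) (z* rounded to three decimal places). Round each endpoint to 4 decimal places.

p̂₁ = 143/527 = 0.27135, p̂₂ = 380/648 = 0.58642; p̂₁ − p̂₂ = -0.31507.
Unpooled SE = √(p̂₁(1−p̂₁)/n₁ + p̂₂(1−p̂₂)/n₂) = √(0.000375176 + 0.000374277) = 0.027376.
For 90% confidence, z* = 1.645. Margin = 1.645·0.027376 = 0.04503.
So the interval runs from -0.3601 to -0.2700.

(-0.3601, -0.2700)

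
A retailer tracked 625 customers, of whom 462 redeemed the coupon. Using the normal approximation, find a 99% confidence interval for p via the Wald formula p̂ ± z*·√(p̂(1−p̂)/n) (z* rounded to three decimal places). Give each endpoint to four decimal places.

(0.6940, 0.7844)

Sample proportion p̂ = 462/625 = 0.73920.
SE(p̂) = √(0.73920·0.26080/625) = 0.017563.
For 99% confidence, z* = 2.576.
Margin of error: 2.576 × 0.017563 = 0.04524.
Interval: 0.73920 ± 0.04524 → (0.6940, 0.7844).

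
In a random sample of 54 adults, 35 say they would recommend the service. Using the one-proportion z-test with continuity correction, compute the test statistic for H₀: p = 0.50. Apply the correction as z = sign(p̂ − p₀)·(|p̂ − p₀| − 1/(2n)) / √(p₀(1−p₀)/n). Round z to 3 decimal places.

Sample proportion p̂ = 35/54 = 0.64815. p̂ − p₀ = 0.148148.
Continuity correction 1/(2n) = 1/108 = 0.009259.
Corrected numerator: |0.148148| − 0.009259 = 0.138889.
Null standard error: √(0.50·0.50/54) = √0.004629630 = 0.068041.
z = (+)0.138889/0.068041 = 2.041.

z = 2.041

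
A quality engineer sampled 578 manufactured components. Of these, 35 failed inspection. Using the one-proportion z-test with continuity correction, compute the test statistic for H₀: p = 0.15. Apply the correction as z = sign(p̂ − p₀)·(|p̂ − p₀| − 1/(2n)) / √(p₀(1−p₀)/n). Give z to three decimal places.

z = -5.964

With x = 35 successes in n = 578, p̂ = 0.06055. p̂ − p₀ = -0.089446.
1/(2n) = 0.000865.
Corrected numerator: |-0.089446| − 0.000865 = 0.088581.
Null standard error: √(0.15·0.85/578) = √0.000220588 = 0.014852.
z = (−)0.088581/0.014852 = -5.964.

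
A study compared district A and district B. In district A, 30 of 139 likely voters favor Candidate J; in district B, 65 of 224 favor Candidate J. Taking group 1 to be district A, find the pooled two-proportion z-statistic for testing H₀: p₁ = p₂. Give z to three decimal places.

z = -1.567

Sample proportions: p̂₁ = 30/139 = 0.21583 and p̂₂ = 65/224 = 0.29018.
Pooled p̂ = (30+65)/(139+224) = 95/363 = 0.26171.
Pooled SE = √[0.1932169·0.01165853] ≈ 0.047462.
z = -0.07435/0.047462 = -1.567.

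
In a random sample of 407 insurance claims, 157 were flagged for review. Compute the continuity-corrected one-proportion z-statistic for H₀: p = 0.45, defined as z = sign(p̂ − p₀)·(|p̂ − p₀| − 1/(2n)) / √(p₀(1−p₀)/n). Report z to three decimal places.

z = -2.556

With x = 157 successes in n = 407, p̂ = 0.38575. p̂ − p₀ = -0.064251.
1/(2n) = 0.001229.
Corrected numerator: |-0.064251| − 0.001229 = 0.063022.
Null standard error: √(0.45·0.55/407) = √0.000608108 = 0.024660.
z = −0.063022/0.024660 = -2.556.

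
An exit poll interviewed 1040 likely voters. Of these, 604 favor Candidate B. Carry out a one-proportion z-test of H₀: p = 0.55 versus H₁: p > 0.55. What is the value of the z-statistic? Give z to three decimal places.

p̂ = 604/1040 = 0.58077.
SE₀ = √(0.55·0.45/1040) = 0.015427.
z = (0.58077 − 0.55)/0.015427 = 0.03077/0.015427 = 1.995.

z = 1.995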